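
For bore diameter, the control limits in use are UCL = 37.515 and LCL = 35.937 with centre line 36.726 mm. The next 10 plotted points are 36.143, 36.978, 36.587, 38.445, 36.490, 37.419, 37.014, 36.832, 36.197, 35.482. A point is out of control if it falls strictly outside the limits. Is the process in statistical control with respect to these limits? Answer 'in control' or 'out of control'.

Compare each point to [35.937, 37.515]: sample 4 = 38.445 > UCL; sample 10 = 35.482 < LCL.

out of control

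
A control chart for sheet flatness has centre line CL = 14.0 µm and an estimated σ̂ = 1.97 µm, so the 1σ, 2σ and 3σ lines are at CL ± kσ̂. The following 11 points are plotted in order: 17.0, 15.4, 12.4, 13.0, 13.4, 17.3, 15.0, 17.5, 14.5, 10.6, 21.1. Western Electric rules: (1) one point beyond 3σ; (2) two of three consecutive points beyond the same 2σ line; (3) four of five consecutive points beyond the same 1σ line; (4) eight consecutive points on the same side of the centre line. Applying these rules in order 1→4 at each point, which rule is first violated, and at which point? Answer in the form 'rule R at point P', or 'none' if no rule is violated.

Zone of each point (C = within 1σ̂, B = 1σ̂–2σ̂, A = 2σ̂–3σ̂, * = beyond 3σ̂; sign = side of CL): 1:+B, 2:+C, 3:-C, 4:-C, 5:-C, 6:+B, 7:+C, 8:+B, 9:+C, 10:-B, 11:+*
Rule 1 (one point beyond the 3σ limits) is satisfied at point 11.

rule 1 at point 11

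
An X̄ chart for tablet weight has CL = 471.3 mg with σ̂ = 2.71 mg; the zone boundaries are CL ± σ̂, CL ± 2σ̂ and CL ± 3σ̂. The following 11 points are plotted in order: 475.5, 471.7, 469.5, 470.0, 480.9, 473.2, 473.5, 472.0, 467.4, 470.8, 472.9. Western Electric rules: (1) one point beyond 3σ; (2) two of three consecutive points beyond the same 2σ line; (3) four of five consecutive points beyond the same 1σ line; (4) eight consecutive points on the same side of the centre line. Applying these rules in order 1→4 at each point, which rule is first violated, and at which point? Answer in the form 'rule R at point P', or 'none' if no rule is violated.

rule 1 at point 5

Zone of each point (C = within 1σ̂, B = 1σ̂–2σ̂, A = 2σ̂–3σ̂, * = beyond 3σ̂; sign = side of CL): 1:+B, 2:+C, 3:-C, 4:-C, 5:+*, 6:+C, 7:+C, 8:+C, 9:-B, 10:-C, 11:+C
Rule 1 (one point beyond the 3σ limits) is satisfied at point 5.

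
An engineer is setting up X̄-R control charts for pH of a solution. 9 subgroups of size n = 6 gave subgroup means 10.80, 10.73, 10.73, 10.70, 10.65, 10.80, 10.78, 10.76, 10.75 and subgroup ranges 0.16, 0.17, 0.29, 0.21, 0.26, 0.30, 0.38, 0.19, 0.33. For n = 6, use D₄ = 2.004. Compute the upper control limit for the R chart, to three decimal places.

0.510

R̄ = (0.16 + 0.17 + 0.29 + 0.21 + 0.26 + 0.30 + 0.38 + 0.19 + 0.33) / 9 = 2.2900 / 9 = 0.2544
UCL_R = D₄·R̄ = 2.004 × 0.2544 = 0.5099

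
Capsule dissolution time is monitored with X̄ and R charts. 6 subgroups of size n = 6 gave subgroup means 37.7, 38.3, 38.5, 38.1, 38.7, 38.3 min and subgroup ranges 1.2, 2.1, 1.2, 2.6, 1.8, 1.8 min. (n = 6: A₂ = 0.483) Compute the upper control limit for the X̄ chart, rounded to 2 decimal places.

39.13

X̄̄ = (37.7 + 38.3 + 38.5 + 38.1 + 38.7 + 38.3) / 6 = 229.6000 / 6 = 38.2667
R̄ = (1.2 + 2.1 + 1.2 + 2.6 + 1.8 + 1.8) / 6 = 10.7000 / 6 = 1.7833
UCL = X̄̄ + A₂·R̄ = 38.2667 + 0.483 × 1.7833 = 39.1280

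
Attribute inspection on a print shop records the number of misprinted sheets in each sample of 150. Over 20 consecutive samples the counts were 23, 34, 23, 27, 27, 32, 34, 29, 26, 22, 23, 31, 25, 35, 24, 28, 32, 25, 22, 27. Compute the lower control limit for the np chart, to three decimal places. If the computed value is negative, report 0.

p̄ = Σdᵢ / (k·n) = 549 / (20 × 150) = 0.18300
LCL = np̄ − 3·√(np̄(1−p̄)) = 27.4500 − 3 × 4.7357 = 13.2430

13.243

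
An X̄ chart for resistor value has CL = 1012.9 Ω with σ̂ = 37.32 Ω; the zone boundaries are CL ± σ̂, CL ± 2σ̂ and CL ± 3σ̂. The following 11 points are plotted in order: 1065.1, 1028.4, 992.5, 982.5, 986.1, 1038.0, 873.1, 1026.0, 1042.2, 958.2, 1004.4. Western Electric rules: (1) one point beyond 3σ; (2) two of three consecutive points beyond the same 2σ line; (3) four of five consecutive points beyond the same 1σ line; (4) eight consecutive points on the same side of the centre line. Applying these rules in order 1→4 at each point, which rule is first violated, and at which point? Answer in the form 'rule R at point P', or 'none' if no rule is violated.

Zone of each point (C = within 1σ̂, B = 1σ̂–2σ̂, A = 2σ̂–3σ̂, * = beyond 3σ̂; sign = side of CL): 1:+B, 2:+C, 3:-C, 4:-C, 5:-C, 6:+C, 7:-*, 8:+C, 9:+C, 10:-B, 11:-C
Rule 1 (one point beyond the 3σ limits) is satisfied at point 7.

rule 1 at point 7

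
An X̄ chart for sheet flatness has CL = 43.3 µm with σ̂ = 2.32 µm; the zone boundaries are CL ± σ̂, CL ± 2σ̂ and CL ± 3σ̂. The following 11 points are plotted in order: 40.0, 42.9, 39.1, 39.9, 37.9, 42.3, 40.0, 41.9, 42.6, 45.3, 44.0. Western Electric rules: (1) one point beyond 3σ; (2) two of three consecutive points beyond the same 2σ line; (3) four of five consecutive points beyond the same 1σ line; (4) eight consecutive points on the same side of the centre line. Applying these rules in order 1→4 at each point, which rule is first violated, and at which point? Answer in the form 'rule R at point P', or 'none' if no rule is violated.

rule 3 at point 5

Zone of each point (C = within 1σ̂, B = 1σ̂–2σ̂, A = 2σ̂–3σ̂, * = beyond 3σ̂; sign = side of CL): 1:-B, 2:-C, 3:-B, 4:-B, 5:-A, 6:-C, 7:-B, 8:-C, 9:-C, 10:+C, 11:+C
Rule 3 (four of five consecutive points beyond the same 1σ limit) is satisfied at point 5.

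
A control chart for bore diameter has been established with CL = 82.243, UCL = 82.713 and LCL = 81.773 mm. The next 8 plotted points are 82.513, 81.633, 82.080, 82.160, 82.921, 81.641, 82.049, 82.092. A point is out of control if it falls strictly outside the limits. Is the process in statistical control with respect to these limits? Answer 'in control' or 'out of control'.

Compare each point to [81.773, 82.713]: sample 2 = 81.633 < LCL; sample 5 = 82.921 > UCL; sample 6 = 81.641 < LCL.

out of control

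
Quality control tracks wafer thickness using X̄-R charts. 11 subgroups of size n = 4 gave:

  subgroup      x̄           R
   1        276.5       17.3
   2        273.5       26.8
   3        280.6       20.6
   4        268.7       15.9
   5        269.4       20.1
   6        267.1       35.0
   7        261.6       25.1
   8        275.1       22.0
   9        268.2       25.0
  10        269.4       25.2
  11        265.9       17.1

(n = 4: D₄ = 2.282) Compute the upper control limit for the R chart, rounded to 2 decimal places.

51.88

R̄ = (17.3 + 26.8 + 20.6 + 15.9 + 20.1 + 35.0 + 25.1 + 22.0 + 25.0 + 25.2 + 17.1) / 11 = 250.1000 / 11 = 22.7364
UCL_R = D₄·R̄ = 2.282 × 22.7364 = 51.8844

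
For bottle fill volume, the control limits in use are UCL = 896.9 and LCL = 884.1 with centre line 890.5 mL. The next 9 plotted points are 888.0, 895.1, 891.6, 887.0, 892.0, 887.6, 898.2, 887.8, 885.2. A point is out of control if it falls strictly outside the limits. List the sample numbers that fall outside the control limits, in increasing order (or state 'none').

7

Compare each point to [884.1, 896.9]: sample 7 = 898.2 > UCL.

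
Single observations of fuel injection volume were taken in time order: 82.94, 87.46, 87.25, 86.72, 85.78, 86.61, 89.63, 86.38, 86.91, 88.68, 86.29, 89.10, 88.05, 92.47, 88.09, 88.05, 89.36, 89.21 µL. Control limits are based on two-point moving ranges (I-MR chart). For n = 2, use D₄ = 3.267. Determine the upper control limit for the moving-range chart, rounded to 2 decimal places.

6.18

Moving ranges: 4.52, 0.21, 0.53, 0.94, 0.83, 3.02, 3.25, 0.53, 1.77, 2.39, 2.81, 1.05, 4.42, 4.38, 0.04, 1.31, 0.15; M̄R̄ = 32.1500 / 17 = 1.8912
UCL_MR = D₄·M̄R̄ = 3.267 × 1.8912 = 6.1785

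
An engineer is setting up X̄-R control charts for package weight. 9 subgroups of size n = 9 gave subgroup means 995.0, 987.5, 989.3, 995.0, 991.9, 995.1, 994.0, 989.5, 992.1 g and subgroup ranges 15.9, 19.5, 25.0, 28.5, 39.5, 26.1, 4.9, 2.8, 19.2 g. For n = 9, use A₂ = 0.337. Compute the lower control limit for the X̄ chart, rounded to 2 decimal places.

X̄̄ = (995.0 + 987.5 + 989.3 + 995.0 + 991.9 + 995.1 + 994.0 + 989.5 + 992.1) / 9 = 8929.4000 / 9 = 992.1556
R̄ = (15.9 + 19.5 + 25.0 + 28.5 + 39.5 + 26.1 + 4.9 + 2.8 + 19.2) / 9 = 181.4000 / 9 = 20.1556
LCL = X̄̄ − A₂·R̄ = 992.1556 − 0.337 × 20.1556 = 985.3631

985.36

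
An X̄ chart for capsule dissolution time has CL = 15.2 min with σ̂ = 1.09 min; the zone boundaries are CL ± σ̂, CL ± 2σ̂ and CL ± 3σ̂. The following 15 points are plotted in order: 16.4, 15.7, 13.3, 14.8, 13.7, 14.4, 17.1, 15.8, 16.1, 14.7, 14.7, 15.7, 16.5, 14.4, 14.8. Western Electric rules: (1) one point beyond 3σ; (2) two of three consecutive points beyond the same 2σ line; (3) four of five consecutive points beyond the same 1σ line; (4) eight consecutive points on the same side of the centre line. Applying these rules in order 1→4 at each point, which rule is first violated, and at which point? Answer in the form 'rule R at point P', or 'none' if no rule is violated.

none

Zone of each point (C = within 1σ̂, B = 1σ̂–2σ̂, A = 2σ̂–3σ̂, * = beyond 3σ̂; sign = side of CL): 1:+B, 2:+C, 3:-B, 4:-C, 5:-B, 6:-C, 7:+B, 8:+C, 9:+C, 10:-C, 11:-C, 12:+C, 13:+B, 14:-C, 15:-C
No rule fires across all 15 points.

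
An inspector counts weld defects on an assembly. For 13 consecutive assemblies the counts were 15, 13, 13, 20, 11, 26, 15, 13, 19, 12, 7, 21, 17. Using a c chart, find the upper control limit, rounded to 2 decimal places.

27.36

c̄ = (15 + 13 + 13 + 20 + 11 + 26 + 15 + 13 + 19 + 12 + 7 + 21 + 17) / 13 = 202 / 13 = 15.5385
UCL = c̄ + 3√c̄ = 15.5385 + 3 × √15.5385 = 15.5385 + 3 × 3.9419 = 27.3641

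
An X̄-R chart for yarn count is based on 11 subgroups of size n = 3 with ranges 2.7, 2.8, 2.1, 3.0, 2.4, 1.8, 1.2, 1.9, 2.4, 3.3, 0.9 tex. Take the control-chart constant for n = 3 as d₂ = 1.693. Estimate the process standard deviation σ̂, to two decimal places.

R̄ = (2.7 + 2.8 + 2.1 + 3.0 + 2.4 + 1.8 + 1.2 + 1.9 + 2.4 + 3.3 + 0.9) / 11 = 2.2273
σ̂ = R̄ / d₂ = 2.2273 / 1.693 = 1.3156

1.32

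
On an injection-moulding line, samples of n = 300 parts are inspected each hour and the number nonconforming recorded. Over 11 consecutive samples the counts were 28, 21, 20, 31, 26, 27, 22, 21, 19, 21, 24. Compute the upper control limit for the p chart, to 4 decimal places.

p̄ = Σdᵢ / (k·n) = 260 / (11 × 300) = 0.07879
UCL = p̄ + 3·√(p̄(1−p̄)/n) = 0.07879 + 3 × √(0.07879×0.92121/300) = 0.07879 + 3 × 0.01555 = 0.12545

0.1255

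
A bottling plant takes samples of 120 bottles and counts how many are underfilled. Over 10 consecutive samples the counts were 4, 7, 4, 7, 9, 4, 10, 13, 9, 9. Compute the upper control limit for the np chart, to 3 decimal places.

15.604

p̄ = Σdᵢ / (k·n) = 76 / (10 × 120) = 0.06333
UCL = np̄ + 3·√(np̄(1−p̄)) = 7.6000 + 3 × √(7.6000×0.93667) = 7.6000 + 3 × 2.6681 = 15.6042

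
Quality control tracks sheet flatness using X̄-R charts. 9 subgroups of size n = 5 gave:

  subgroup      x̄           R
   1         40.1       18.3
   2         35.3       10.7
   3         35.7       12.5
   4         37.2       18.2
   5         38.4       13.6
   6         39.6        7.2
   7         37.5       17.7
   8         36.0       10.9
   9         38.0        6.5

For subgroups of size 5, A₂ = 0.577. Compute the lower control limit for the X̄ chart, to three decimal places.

30.122

X̄̄ = (40.1 + 35.3 + 35.7 + 37.2 + 38.4 + 39.6 + 37.5 + 36.0 + 38.0) / 9 = 337.8000 / 9 = 37.5333
R̄ = (18.3 + 10.7 + 12.5 + 18.2 + 13.6 + 7.2 + 17.7 + 10.9 + 6.5) / 9 = 115.6000 / 9 = 12.8444
LCL = X̄̄ − A₂·R̄ = 37.5333 − 0.577 × 12.8444 = 30.1221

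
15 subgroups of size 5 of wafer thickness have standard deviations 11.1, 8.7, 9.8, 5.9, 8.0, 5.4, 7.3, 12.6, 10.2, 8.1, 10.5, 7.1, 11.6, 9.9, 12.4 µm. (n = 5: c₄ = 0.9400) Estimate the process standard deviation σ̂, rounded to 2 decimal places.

s̄ = (11.1 + 8.7 + 9.8 + 5.9 + 8.0 + 5.4 + 7.3 + 12.6 + 10.2 + 8.1 + 10.5 + 7.1 + 11.6 + 9.9 + 12.4) / 15 = 9.2400
σ̂ = s̄ / c₄ = 9.2400 / 0.9400 = 9.8298

9.83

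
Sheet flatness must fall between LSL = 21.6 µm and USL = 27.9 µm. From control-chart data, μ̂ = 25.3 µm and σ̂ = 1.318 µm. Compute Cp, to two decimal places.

Cp = (USL − LSL) / (6σ̂) = (27.9 − 21.6) / (6 × 1.318) = 6.3000 / 7.9080 = 0.7967

0.80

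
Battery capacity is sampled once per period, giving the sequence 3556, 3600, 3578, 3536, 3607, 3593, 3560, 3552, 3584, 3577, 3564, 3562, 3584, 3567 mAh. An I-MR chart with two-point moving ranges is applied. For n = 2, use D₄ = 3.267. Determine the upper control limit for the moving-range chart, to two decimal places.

Moving ranges: 44, 22, 42, 71, 14, 33, 8, 32, 7, 13, 2, 22, 17; M̄R̄ = 327.0000 / 13 = 25.1538
UCL_MR = D₄·M̄R̄ = 3.267 × 25.1538 = 82.1776

82.18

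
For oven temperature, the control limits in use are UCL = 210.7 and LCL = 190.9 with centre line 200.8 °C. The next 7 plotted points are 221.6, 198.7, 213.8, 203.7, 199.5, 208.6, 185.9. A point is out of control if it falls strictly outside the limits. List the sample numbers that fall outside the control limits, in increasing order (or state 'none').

Compare each point to [190.9, 210.7]: sample 1 = 221.6 > UCL; sample 3 = 213.8 > UCL; sample 7 = 185.9 < LCL.

1, 3, 7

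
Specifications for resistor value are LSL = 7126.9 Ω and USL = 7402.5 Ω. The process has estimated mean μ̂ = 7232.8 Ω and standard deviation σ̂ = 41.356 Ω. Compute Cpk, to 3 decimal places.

0.854

Cpu = (USL − μ̂) / (3σ̂) = (7402.5 − 7232.8) / (3 × 41.356) = 1.3678; Cpl = (μ̂ − LSL) / (3σ̂) = (7232.8 − 7126.9) / (3 × 41.356) = 0.8536; Cpk = min(Cpu, Cpl) = 0.8536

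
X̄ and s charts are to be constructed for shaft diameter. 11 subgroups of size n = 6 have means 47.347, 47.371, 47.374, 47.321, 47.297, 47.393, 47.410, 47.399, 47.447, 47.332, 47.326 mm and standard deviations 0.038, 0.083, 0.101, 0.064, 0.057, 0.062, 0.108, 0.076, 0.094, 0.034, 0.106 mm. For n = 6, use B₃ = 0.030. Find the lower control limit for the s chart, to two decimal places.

s̄ = (0.038 + 0.083 + 0.101 + 0.064 + 0.057 + 0.062 + 0.108 + 0.076 + 0.094 + 0.034 + 0.106) / 11 = 0.0748
LCL_s = B₃·s̄ = 0.030 × 0.0748 = 0.0022

0.00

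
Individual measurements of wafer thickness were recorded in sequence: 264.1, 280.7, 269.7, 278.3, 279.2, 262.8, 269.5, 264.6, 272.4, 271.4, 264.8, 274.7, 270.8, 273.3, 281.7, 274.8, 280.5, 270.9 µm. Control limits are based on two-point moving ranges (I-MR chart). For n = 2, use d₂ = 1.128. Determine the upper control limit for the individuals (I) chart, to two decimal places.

X̄ = (264.1 + 280.7 + 269.7 + 278.3 + 279.2 + 262.8 + 269.5 + 264.6 + 272.4 + 271.4 + 264.8 + 274.7 + 270.8 + 273.3 + 281.7 + 274.8 + 280.5 + 270.9) / 18 = 272.4556
Moving ranges: 16.6, 11.0, 8.6, 0.9, 16.4, 6.7, 4.9, 7.8, 1.0, 6.6, 9.9, 3.9, 2.5, 8.4, 6.9, 5.7, 9.6; M̄R̄ = 127.4000 / 17 = 7.4941
UCL = X̄ + 3·M̄R̄/d₂ = 272.4556 + 3 × 7.4941 / 1.128 = 292.3867

292.39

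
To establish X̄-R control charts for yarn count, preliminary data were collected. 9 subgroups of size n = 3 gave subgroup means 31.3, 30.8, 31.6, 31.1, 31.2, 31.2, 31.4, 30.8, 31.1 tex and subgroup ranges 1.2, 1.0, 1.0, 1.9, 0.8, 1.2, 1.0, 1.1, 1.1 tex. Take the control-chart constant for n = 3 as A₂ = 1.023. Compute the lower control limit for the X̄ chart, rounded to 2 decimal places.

30.00

X̄̄ = (31.3 + 30.8 + 31.6 + 31.1 + 31.2 + 31.2 + 31.4 + 30.8 + 31.1) / 9 = 280.5000 / 9 = 31.1667
R̄ = (1.2 + 1.0 + 1.0 + 1.9 + 0.8 + 1.2 + 1.0 + 1.1 + 1.1) / 9 = 10.3000 / 9 = 1.1444
LCL = X̄̄ − A₂·R̄ = 31.1667 − 1.023 × 1.1444 = 29.9959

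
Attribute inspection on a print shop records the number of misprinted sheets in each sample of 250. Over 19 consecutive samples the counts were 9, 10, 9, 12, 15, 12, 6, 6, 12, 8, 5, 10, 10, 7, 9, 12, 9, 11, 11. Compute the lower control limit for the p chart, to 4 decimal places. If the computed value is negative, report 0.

0.0020

p̄ = Σdᵢ / (k·n) = 183 / (19 × 250) = 0.03853
LCL = p̄ − 3·√(p̄(1−p̄)/n) = 0.03853 − 3 × 0.01217 = 0.00201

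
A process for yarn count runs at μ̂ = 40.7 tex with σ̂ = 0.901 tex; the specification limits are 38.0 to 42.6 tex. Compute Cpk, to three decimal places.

Cpu = (USL − μ̂) / (3σ̂) = (42.6 − 40.7) / (3 × 0.901) = 0.7029; Cpl = (μ̂ − LSL) / (3σ̂) = (40.7 − 38.0) / (3 × 0.901) = 0.9989; Cpk = min(Cpu, Cpl) = 0.7029

0.703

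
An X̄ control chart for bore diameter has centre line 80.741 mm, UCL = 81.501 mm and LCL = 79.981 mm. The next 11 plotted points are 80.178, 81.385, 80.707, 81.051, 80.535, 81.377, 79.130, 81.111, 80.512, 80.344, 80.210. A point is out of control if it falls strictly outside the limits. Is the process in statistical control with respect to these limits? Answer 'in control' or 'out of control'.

Compare each point to [79.981, 81.501]: sample 7 = 79.130 < LCL.

out of control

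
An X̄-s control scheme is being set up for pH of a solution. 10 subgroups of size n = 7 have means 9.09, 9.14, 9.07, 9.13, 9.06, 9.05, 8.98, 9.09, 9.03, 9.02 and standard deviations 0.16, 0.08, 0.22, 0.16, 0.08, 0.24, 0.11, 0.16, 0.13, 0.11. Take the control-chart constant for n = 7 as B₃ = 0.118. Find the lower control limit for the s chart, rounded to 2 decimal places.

s̄ = (0.16 + 0.08 + 0.22 + 0.16 + 0.08 + 0.24 + 0.11 + 0.16 + 0.13 + 0.11) / 10 = 0.1450
LCL_s = B₃·s̄ = 0.118 × 0.1450 = 0.0171

0.02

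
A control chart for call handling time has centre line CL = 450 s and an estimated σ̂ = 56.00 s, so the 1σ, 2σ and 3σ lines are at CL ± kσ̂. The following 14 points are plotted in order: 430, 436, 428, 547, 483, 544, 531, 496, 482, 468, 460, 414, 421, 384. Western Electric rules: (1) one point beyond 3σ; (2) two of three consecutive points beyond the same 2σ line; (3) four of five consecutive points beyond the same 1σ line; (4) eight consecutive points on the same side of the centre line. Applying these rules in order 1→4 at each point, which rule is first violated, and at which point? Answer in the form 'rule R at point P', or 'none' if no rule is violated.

Zone of each point (C = within 1σ̂, B = 1σ̂–2σ̂, A = 2σ̂–3σ̂, * = beyond 3σ̂; sign = side of CL): 1:-C, 2:-C, 3:-C, 4:+B, 5:+C, 6:+B, 7:+B, 8:+C, 9:+C, 10:+C, 11:+C, 12:-C, 13:-C, 14:-B
Rule 4 (eight consecutive points on the same side of the centre line) is satisfied at point 11.

rule 4 at point 11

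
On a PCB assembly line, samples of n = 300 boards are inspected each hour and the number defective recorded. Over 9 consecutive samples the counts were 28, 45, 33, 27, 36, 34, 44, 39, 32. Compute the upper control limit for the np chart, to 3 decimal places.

52.083

p̄ = Σdᵢ / (k·n) = 318 / (9 × 300) = 0.11778
UCL = np̄ + 3·√(np̄(1−p̄)) = 35.3333 + 3 × √(35.3333×0.88222) = 35.3333 + 3 × 5.5832 = 52.0829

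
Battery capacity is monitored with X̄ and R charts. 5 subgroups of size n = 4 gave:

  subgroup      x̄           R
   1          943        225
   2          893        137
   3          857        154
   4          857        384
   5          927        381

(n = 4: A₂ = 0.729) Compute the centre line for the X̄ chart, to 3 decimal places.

X̄̄ = (943 + 893 + 857 + 857 + 927) / 5 = 4477.0000 / 5 = 895.4000
CL = X̄̄ = 895.4000

895.400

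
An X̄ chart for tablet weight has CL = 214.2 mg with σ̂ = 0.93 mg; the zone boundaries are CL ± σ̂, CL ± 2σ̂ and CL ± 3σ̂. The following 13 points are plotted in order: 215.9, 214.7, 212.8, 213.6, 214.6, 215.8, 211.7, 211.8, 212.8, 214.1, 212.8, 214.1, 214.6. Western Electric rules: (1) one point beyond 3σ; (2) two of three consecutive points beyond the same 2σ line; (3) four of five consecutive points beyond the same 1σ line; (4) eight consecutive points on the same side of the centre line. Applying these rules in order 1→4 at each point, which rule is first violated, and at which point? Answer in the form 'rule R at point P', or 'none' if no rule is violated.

rule 2 at point 8

Zone of each point (C = within 1σ̂, B = 1σ̂–2σ̂, A = 2σ̂–3σ̂, * = beyond 3σ̂; sign = side of CL): 1:+B, 2:+C, 3:-B, 4:-C, 5:+C, 6:+B, 7:-A, 8:-A, 9:-B, 10:-C, 11:-B, 12:-C, 13:+C
Rule 2 (two of three consecutive points beyond the same 2σ limit) is satisfied at point 8.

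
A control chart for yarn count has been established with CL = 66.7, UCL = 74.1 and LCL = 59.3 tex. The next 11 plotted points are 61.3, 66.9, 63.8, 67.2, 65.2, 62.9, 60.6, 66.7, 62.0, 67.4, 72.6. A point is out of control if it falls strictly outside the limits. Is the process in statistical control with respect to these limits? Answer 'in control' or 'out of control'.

in control

All 11 points lie within [59.3, 74.1].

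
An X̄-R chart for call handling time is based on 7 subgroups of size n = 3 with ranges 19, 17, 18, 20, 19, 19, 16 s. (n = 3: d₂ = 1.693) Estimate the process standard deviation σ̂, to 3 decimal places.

R̄ = (19 + 17 + 18 + 20 + 19 + 19 + 16) / 7 = 18.2857
σ̂ = R̄ / d₂ = 18.2857 / 1.693 = 10.8008

10.801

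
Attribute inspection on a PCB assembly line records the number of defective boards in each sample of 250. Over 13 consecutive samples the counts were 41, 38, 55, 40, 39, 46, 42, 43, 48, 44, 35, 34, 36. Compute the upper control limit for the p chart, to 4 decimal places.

p̄ = Σdᵢ / (k·n) = 541 / (13 × 250) = 0.16646
UCL = p̄ + 3·√(p̄(1−p̄)/n) = 0.16646 + 3 × √(0.16646×0.83354/250) = 0.16646 + 3 × 0.02356 = 0.23714

0.2371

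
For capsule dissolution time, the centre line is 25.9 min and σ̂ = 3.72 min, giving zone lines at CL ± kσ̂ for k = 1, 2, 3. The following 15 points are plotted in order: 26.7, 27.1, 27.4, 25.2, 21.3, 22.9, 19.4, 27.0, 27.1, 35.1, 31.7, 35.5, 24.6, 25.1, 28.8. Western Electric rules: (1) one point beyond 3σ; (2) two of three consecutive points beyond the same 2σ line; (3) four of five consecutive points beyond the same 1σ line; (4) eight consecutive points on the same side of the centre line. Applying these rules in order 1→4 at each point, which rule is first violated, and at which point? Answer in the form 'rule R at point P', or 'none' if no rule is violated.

Zone of each point (C = within 1σ̂, B = 1σ̂–2σ̂, A = 2σ̂–3σ̂, * = beyond 3σ̂; sign = side of CL): 1:+C, 2:+C, 3:+C, 4:-C, 5:-B, 6:-C, 7:-B, 8:+C, 9:+C, 10:+A, 11:+B, 12:+A, 13:-C, 14:-C, 15:+C
Rule 2 (two of three consecutive points beyond the same 2σ limit) is satisfied at point 12.

rule 2 at point 12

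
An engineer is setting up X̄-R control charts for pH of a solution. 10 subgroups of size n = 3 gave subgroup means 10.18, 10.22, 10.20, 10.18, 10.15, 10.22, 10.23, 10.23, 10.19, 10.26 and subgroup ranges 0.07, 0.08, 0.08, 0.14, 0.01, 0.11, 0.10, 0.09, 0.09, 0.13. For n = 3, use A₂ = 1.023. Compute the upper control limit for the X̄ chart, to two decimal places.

X̄̄ = (10.18 + 10.22 + 10.20 + 10.18 + 10.15 + 10.22 + 10.23 + 10.23 + 10.19 + 10.26) / 10 = 102.0600 / 10 = 10.2060
R̄ = (0.07 + 0.08 + 0.08 + 0.14 + 0.01 + 0.11 + 0.10 + 0.09 + 0.09 + 0.13) / 10 = 0.9000 / 10 = 0.0900
UCL = X̄̄ + A₂·R̄ = 10.2060 + 1.023 × 0.0900 = 10.2981

10.30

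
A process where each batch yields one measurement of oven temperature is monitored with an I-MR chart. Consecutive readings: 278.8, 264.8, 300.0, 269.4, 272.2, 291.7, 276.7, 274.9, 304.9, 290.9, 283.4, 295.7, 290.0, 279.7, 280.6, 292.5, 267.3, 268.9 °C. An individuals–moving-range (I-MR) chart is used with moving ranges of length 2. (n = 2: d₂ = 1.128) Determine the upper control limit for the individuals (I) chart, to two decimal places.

X̄ = (278.8 + 264.8 + 300.0 + 269.4 + 272.2 + 291.7 + 276.7 + 274.9 + 304.9 + 290.9 + 283.4 + 295.7 + 290.0 + 279.7 + 280.6 + 292.5 + 267.3 + 268.9) / 18 = 282.3556
Moving ranges: 14.0, 35.2, 30.6, 2.8, 19.5, 15.0, 1.8, 30.0, 14.0, 7.5, 12.3, 5.7, 10.3, 0.9, 11.9, 25.2, 1.6; M̄R̄ = 238.3000 / 17 = 14.0176
UCL = X̄ + 3·M̄R̄/d₂ = 282.3556 + 3 × 14.0176 / 1.128 = 319.6365

319.64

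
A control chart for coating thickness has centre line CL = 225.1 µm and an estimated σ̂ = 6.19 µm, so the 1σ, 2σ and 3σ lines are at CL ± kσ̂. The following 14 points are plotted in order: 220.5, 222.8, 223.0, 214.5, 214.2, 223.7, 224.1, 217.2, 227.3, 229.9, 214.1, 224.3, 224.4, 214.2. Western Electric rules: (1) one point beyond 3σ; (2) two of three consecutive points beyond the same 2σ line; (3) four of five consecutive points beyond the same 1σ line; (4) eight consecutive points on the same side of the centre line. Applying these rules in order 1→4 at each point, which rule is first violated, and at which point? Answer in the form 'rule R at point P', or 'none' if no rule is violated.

rule 4 at point 8

Zone of each point (C = within 1σ̂, B = 1σ̂–2σ̂, A = 2σ̂–3σ̂, * = beyond 3σ̂; sign = side of CL): 1:-C, 2:-C, 3:-C, 4:-B, 5:-B, 6:-C, 7:-C, 8:-B, 9:+C, 10:+C, 11:-B, 12:-C, 13:-C, 14:-B
Rule 4 (eight consecutive points on the same side of the centre line) is satisfied at point 8.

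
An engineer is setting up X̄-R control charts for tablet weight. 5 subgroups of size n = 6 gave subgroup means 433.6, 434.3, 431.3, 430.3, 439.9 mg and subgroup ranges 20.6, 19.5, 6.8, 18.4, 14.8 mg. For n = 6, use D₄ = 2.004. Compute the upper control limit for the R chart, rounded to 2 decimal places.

R̄ = (20.6 + 19.5 + 6.8 + 18.4 + 14.8) / 5 = 80.1000 / 5 = 16.0200
UCL_R = D₄·R̄ = 2.004 × 16.0200 = 32.1041

32.10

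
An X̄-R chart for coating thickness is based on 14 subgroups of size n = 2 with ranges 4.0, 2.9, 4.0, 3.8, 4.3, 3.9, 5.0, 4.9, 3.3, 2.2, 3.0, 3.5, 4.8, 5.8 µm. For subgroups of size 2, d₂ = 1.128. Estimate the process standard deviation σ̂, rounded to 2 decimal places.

3.51

R̄ = (4.0 + 2.9 + 4.0 + 3.8 + 4.3 + 3.9 + 5.0 + 4.9 + 3.3 + 2.2 + 3.0 + 3.5 + 4.8 + 5.8) / 14 = 3.9571
σ̂ = R̄ / d₂ = 3.9571 / 1.128 = 3.5081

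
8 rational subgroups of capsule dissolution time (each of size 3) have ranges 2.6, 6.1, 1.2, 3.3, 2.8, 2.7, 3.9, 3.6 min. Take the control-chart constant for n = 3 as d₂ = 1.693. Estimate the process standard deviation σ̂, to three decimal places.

R̄ = (2.6 + 6.1 + 1.2 + 3.3 + 2.8 + 2.7 + 3.9 + 3.6) / 8 = 3.2750
σ̂ = R̄ / d₂ = 3.2750 / 1.693 = 1.9344

1.934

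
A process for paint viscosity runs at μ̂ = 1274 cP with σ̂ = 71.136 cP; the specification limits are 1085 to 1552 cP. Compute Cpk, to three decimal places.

0.886

Cpu = (USL − μ̂) / (3σ̂) = (1552 − 1274) / (3 × 71.136) = 1.3027; Cpl = (μ̂ − LSL) / (3σ̂) = (1274 − 1085) / (3 × 71.136) = 0.8856; Cpk = min(Cpu, Cpl) = 0.8856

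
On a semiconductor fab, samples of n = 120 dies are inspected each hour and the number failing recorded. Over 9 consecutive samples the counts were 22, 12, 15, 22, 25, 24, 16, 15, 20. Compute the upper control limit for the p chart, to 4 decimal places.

p̄ = Σdᵢ / (k·n) = 171 / (9 × 120) = 0.15833
UCL = p̄ + 3·√(p̄(1−p̄)/n) = 0.15833 + 3 × √(0.15833×0.84167/120) = 0.15833 + 3 × 0.03332 = 0.25831

0.2583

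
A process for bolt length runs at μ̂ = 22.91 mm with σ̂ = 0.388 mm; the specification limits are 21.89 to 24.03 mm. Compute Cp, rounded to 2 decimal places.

0.92

Cp = (USL − LSL) / (6σ̂) = (24.03 − 21.89) / (6 × 0.388) = 2.1400 / 2.3280 = 0.9192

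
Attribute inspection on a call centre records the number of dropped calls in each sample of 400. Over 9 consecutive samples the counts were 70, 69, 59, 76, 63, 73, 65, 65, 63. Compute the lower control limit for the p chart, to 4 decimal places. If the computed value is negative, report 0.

0.1115

p̄ = Σdᵢ / (k·n) = 603 / (9 × 400) = 0.16750
LCL = p̄ − 3·√(p̄(1−p̄)/n) = 0.16750 − 3 × 0.01867 = 0.11149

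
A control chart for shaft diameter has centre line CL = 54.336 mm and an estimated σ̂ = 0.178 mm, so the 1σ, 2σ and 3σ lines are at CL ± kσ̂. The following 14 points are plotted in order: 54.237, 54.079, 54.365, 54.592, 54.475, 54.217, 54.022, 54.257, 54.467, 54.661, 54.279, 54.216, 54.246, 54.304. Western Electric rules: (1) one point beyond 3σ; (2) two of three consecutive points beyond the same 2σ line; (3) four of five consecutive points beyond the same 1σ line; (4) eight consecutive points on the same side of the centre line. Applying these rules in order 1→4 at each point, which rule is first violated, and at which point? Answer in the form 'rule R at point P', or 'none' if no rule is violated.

none

Zone of each point (C = within 1σ̂, B = 1σ̂–2σ̂, A = 2σ̂–3σ̂, * = beyond 3σ̂; sign = side of CL): 1:-C, 2:-B, 3:+C, 4:+B, 5:+C, 6:-C, 7:-B, 8:-C, 9:+C, 10:+B, 11:-C, 12:-C, 13:-C, 14:-C
No rule fires across all 14 points.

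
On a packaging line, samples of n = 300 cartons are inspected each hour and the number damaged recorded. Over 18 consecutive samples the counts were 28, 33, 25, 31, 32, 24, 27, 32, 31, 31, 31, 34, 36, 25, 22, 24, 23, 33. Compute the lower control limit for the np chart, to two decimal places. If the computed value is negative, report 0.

13.65

p̄ = Σdᵢ / (k·n) = 522 / (18 × 300) = 0.09667
LCL = np̄ − 3·√(np̄(1−p̄)) = 29.0000 − 3 × 5.1183 = 13.6452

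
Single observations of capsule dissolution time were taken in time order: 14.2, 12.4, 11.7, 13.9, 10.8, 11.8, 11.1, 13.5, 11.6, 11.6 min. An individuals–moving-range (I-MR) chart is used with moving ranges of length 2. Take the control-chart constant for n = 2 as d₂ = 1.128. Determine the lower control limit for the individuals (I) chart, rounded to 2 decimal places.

8.18

X̄ = (14.2 + 12.4 + 11.7 + 13.9 + 10.8 + 11.8 + 11.1 + 13.5 + 11.6 + 11.6) / 10 = 12.2600
Moving ranges: 1.8, 0.7, 2.2, 3.1, 1.0, 0.7, 2.4, 1.9, 0.0; M̄R̄ = 13.8000 / 9 = 1.5333
LCL = X̄ − 3·M̄R̄/d₂ = 12.2600 − 3 × 1.5333 / 1.128 = 8.1820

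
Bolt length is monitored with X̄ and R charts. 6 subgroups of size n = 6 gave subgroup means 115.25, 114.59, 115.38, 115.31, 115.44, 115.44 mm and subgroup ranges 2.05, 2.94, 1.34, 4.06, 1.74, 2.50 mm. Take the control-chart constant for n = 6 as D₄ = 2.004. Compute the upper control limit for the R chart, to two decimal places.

4.89

R̄ = (2.05 + 2.94 + 1.34 + 4.06 + 1.74 + 2.50) / 6 = 14.6300 / 6 = 2.4383
UCL_R = D₄·R̄ = 2.004 × 2.4383 = 4.8864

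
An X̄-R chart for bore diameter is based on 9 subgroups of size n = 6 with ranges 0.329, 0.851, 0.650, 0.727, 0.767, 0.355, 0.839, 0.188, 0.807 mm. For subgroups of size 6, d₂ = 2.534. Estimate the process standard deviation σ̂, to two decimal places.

0.24

R̄ = (0.329 + 0.851 + 0.650 + 0.727 + 0.767 + 0.355 + 0.839 + 0.188 + 0.807) / 9 = 0.6126
σ̂ = R̄ / d₂ = 0.6126 / 2.534 = 0.2417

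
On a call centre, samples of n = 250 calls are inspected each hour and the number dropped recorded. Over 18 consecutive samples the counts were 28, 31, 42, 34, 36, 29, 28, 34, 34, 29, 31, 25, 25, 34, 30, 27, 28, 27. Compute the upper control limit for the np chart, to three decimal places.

46.228

p̄ = Σdᵢ / (k·n) = 552 / (18 × 250) = 0.12267
UCL = np̄ + 3·√(np̄(1−p̄)) = 30.6667 + 3 × √(30.6667×0.87733) = 30.6667 + 3 × 5.1870 = 46.2276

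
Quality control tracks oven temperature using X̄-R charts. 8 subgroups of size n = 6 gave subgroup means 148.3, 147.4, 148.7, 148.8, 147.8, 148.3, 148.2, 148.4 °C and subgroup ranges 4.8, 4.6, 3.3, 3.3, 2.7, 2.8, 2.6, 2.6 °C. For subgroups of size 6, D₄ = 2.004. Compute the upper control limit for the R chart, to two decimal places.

R̄ = (4.8 + 4.6 + 3.3 + 3.3 + 2.7 + 2.8 + 2.6 + 2.6) / 8 = 26.7000 / 8 = 3.3375
UCL_R = D₄·R̄ = 2.004 × 3.3375 = 6.6883

6.69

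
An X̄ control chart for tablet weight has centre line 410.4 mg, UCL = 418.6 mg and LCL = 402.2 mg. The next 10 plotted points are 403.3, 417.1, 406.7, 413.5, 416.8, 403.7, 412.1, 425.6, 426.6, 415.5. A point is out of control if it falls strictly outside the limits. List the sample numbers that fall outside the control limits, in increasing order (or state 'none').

8, 9

Compare each point to [402.2, 418.6]: sample 8 = 425.6 > UCL; sample 9 = 426.6 > UCL.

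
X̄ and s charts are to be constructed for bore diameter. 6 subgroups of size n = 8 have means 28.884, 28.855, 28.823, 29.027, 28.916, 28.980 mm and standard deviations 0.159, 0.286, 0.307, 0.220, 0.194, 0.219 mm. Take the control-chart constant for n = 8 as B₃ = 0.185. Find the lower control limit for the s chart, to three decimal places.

0.043

s̄ = (0.159 + 0.286 + 0.307 + 0.220 + 0.194 + 0.219) / 6 = 0.2308
LCL_s = B₃·s̄ = 0.185 × 0.2308 = 0.0427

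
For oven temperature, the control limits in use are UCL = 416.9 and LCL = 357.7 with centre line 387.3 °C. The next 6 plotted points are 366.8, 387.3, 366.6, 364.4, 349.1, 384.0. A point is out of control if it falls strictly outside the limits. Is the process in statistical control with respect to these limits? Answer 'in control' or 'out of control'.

Compare each point to [357.7, 416.9]: sample 5 = 349.1 < LCL.

out of control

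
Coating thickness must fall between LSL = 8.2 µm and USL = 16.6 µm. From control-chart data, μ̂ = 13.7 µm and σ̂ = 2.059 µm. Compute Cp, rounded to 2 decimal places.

Cp = (USL − LSL) / (6σ̂) = (16.6 − 8.2) / (6 × 2.059) = 8.4000 / 12.3540 = 0.6799

0.68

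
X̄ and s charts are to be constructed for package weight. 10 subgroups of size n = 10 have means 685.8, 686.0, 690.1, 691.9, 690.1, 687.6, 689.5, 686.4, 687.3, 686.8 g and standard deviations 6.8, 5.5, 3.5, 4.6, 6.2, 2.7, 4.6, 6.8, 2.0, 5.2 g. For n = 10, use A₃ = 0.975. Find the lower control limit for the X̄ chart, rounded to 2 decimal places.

X̄̄ = (685.8 + 686.0 + 690.1 + 691.9 + 690.1 + 687.6 + 689.5 + 686.4 + 687.3 + 686.8) / 10 = 688.1500
s̄ = (6.8 + 5.5 + 3.5 + 4.6 + 6.2 + 2.7 + 4.6 + 6.8 + 2.0 + 5.2) / 10 = 4.7900
LCL = X̄̄ − A₃·s̄ = 688.1500 − 0.975 × 4.7900 = 683.4797

683.48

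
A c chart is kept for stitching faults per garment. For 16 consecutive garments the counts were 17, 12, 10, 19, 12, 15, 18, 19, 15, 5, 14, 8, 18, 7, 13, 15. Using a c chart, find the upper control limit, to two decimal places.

24.61

c̄ = (17 + 12 + 10 + 19 + 12 + 15 + 18 + 19 + 15 + 5 + 14 + 8 + 18 + 7 + 13 + 15) / 16 = 217 / 16 = 13.5625
UCL = c̄ + 3√c̄ = 13.5625 + 3 × √13.5625 = 13.5625 + 3 × 3.6827 = 24.6107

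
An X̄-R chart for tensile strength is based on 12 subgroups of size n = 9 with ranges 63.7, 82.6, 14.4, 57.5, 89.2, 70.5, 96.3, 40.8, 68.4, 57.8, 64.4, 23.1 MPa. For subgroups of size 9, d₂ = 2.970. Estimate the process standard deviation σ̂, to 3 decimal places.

20.446

R̄ = (63.7 + 82.6 + 14.4 + 57.5 + 89.2 + 70.5 + 96.3 + 40.8 + 68.4 + 57.8 + 64.4 + 23.1) / 12 = 60.7250
σ̂ = R̄ / d₂ = 60.7250 / 2.970 = 20.4461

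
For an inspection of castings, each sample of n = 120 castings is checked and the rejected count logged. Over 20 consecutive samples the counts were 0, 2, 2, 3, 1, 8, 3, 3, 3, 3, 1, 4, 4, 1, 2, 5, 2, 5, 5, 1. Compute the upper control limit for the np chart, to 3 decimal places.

p̄ = Σdᵢ / (k·n) = 58 / (20 × 120) = 0.02417
UCL = np̄ + 3·√(np̄(1−p̄)) = 2.9000 + 3 × √(2.9000×0.97583) = 2.9000 + 3 × 1.6822 = 7.9467

7.947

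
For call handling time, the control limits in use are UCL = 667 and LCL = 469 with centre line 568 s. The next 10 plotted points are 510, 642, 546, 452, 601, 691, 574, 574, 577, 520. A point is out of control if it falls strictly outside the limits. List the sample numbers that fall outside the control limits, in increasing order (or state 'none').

4, 6

Compare each point to [469, 667]: sample 4 = 452 < LCL; sample 6 = 691 > UCL.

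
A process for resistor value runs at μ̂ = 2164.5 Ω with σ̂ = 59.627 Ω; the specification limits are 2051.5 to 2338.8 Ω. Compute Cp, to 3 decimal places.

Cp = (USL − LSL) / (6σ̂) = (2338.8 − 2051.5) / (6 × 59.627) = 287.3000 / 357.7620 = 0.8030

0.803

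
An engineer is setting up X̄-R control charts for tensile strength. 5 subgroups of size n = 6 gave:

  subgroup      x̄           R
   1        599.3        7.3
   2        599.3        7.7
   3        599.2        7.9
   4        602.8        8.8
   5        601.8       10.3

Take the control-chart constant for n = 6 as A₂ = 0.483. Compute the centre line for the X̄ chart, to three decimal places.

600.480

X̄̄ = (599.3 + 599.3 + 599.2 + 602.8 + 601.8) / 5 = 3002.4000 / 5 = 600.4800
CL = X̄̄ = 600.4800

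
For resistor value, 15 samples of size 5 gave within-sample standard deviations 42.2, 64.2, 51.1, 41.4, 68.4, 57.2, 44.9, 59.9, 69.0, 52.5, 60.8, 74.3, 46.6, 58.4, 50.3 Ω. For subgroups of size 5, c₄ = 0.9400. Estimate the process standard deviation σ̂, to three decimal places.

59.660

s̄ = (42.2 + 64.2 + 51.1 + 41.4 + 68.4 + 57.2 + 44.9 + 59.9 + 69.0 + 52.5 + 60.8 + 74.3 + 46.6 + 58.4 + 50.3) / 15 = 56.0800
σ̂ = s̄ / c₄ = 56.0800 / 0.9400 = 59.6596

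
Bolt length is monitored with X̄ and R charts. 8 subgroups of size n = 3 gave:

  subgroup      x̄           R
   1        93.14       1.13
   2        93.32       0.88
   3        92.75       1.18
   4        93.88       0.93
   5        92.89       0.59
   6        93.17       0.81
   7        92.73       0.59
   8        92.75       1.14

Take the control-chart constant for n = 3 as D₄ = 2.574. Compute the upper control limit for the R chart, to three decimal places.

R̄ = (1.13 + 0.88 + 1.18 + 0.93 + 0.59 + 0.81 + 0.59 + 1.14) / 8 = 7.2500 / 8 = 0.9062
UCL_R = D₄·R̄ = 2.574 × 0.9062 = 2.3327

2.333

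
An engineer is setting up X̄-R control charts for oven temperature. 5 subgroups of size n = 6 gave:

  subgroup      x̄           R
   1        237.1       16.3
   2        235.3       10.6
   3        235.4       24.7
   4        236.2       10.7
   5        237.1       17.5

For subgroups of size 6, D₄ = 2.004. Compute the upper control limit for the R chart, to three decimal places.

R̄ = (16.3 + 10.6 + 24.7 + 10.7 + 17.5) / 5 = 79.8000 / 5 = 15.9600
UCL_R = D₄·R̄ = 2.004 × 15.9600 = 31.9838

31.984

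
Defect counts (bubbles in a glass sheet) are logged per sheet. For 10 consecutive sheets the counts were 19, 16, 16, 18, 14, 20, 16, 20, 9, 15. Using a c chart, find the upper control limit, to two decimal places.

c̄ = (19 + 16 + 16 + 18 + 14 + 20 + 16 + 20 + 9 + 15) / 10 = 163 / 10 = 16.3000
UCL = c̄ + 3√c̄ = 16.3000 + 3 × √16.3000 = 16.3000 + 3 × 4.0373 = 28.4120

28.41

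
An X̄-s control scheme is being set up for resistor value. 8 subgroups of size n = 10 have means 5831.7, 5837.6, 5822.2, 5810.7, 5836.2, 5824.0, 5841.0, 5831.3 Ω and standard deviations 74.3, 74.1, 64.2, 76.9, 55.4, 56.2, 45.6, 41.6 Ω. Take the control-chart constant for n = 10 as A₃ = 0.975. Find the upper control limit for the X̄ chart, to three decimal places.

X̄̄ = (5831.7 + 5837.6 + 5822.2 + 5810.7 + 5836.2 + 5824.0 + 5841.0 + 5831.3) / 8 = 5829.3375
s̄ = (74.3 + 74.1 + 64.2 + 76.9 + 55.4 + 56.2 + 45.6 + 41.6) / 8 = 61.0375
UCL = X̄̄ + A₃·s̄ = 5829.3375 + 0.975 × 61.0375 = 5888.8491

5888.849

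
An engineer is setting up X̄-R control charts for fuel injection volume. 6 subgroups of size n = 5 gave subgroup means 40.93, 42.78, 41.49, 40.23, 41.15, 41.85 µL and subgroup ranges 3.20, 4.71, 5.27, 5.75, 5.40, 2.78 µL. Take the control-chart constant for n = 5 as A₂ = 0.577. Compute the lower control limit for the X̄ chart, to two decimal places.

X̄̄ = (40.93 + 42.78 + 41.49 + 40.23 + 41.15 + 41.85) / 6 = 248.4300 / 6 = 41.4050
R̄ = (3.20 + 4.71 + 5.27 + 5.75 + 5.40 + 2.78) / 6 = 27.1100 / 6 = 4.5183
LCL = X̄̄ − A₂·R̄ = 41.4050 − 0.577 × 4.5183 = 38.7979

38.80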